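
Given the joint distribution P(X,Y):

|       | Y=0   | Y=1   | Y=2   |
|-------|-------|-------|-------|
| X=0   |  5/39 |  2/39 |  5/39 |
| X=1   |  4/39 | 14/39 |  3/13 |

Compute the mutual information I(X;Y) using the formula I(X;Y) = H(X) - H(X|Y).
0.1012 bits

I(X;Y) = H(X) - H(X|Y)

Marginal of X (row sums):
  P(X=0) = 5/39 + 2/39 + 5/39 = 4/13
  P(X=1) = 4/39 + 14/39 + 3/13 = 9/13
H(X) = -[(4/13)·log₂(4/13) + (9/13)·log₂(9/13)]
  = 0.52321 + 0.36728 = 0.89049 bits

Marginal of Y (column sums):
  P(Y=0) = 5/39 + 4/39 = 3/13
  P(Y=1) = 2/39 + 14/39 = 16/39
  P(Y=2) = 5/39 + 3/13 = 14/39
H(X|Y) = Σ_y P(y)·H(X|Y=y):
  Y=0: P(Y=0) = 3/13, P(X|Y=0) = (5/9, 4/9) → H(X|Y=0) = 0.99108
  Y=1: P(Y=1) = 16/39, P(X|Y=1) = (1/8, 7/8) → H(X|Y=1) = 0.54356
  Y=2: P(Y=2) = 14/39, P(X|Y=2) = (5/14, 9/14) → H(X|Y=2) = 0.94029
H(X|Y) = (3/13)·0.99108 + (16/39)·0.54356 + (14/39)·0.94029 = 0.78925 bits

I(X;Y) = H(X) - H(X|Y) = 0.89049 - 0.78925 = 0.1012 bits

Cross-check via I(X;Y) = H(X) + H(Y) - H(X,Y): computing H(Y) from the column sums and H(X,Y) from the 6 cells in the same way gives H(Y) = 1.54611 bits and H(X,Y) = 2.33536 bits, so
I(X;Y) = 0.89049 + 1.54611 - 2.33536 = 0.1012 bits ✓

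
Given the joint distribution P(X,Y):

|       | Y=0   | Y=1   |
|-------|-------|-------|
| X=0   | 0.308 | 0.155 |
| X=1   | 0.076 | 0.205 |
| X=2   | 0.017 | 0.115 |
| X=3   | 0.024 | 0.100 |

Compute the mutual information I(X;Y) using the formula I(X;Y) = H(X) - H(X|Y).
0.1602 bits

I(X;Y) = H(X) - H(X|Y)

Marginal of X (row sums):
  P(X=0) = 0.308 + 0.155 = 0.463
  P(X=1) = 0.076 + 0.205 = 0.281
  P(X=2) = 0.017 + 0.115 = 0.132
  P(X=3) = 0.024 + 0.100 = 0.124
H(X) = -[0.463·log₂(0.463) + 0.281·log₂(0.281) + 0.132·log₂(0.132) + 0.124·log₂(0.124)]
  = 0.5144 + 0.5146 + 0.3856 + 0.3734 = 1.7880 bits

Marginal of Y (column sums):
  P(Y=0) = 0.308 + 0.076 + 0.017 + 0.024 = 0.425
  P(Y=1) = 0.155 + 0.205 + 0.115 + 0.100 = 0.575
H(X|Y) = Σ_y P(y)·H(X|Y=y):
  Y=0: P(Y=0) = 0.425, P(X|Y=0) = (308/425, 76/425, 1/25, 24/425) → H(X|Y=0) = 1.2006
  Y=1: P(Y=1) = 0.575, P(X|Y=1) = (31/115, 41/115, 1/5, 4/23) → H(X|Y=1) = 1.9436
H(X|Y) = 0.425·1.2006 + 0.575·1.9436 = 1.6278 bits

I(X;Y) = H(X) - H(X|Y) = 1.7880 - 1.6278 = 0.1602 bits

Cross-check via I(X;Y) = H(X) + H(Y) - H(X,Y): computing H(Y) from the column sums and H(X,Y) from the 8 cells in the same way gives H(Y) = 0.9837 bits and H(X,Y) = 2.6115 bits, so
I(X;Y) = 1.7880 + 0.9837 - 2.6115 = 0.1602 bits ✓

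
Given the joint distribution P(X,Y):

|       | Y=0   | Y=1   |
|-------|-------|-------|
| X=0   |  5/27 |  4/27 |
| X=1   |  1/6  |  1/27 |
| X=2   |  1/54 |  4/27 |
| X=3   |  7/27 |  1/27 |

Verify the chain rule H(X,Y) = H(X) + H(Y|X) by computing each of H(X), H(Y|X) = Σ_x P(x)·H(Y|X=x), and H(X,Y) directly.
H(X) = 1.9467 bits, H(Y|X) = 0.7146 bits, H(X,Y) = 2.6613 bits

Marginal of X (row sums):
  P(X=0) = 5/27 + 4/27 = 1/3
  P(X=1) = 1/6 + 1/27 = 11/54
  P(X=2) = 1/54 + 4/27 = 1/6
  P(X=3) = 7/27 + 1/27 = 8/27
H(X) = -[(1/3)·log₂(1/3) + (11/54)·log₂(11/54) + (1/6)·log₂(1/6) + (8/27)·log₂(8/27)]
  = 0.528321 + 0.467593 + 0.430827 + 0.519967 = 1.9467 bits

H(Y|X) = Σ_x P(x)·H(Y|X=x):
  X=0: P(X=0) = 1/3, P(Y|X=0) = (5/9, 4/9) → H(Y|X=0) = 0.991076
  X=1: P(X=1) = 11/54, P(Y|X=1) = (9/11, 2/11) → H(Y|X=1) = 0.684038
  X=2: P(X=2) = 1/6, P(Y|X=2) = (1/9, 8/9) → H(Y|X=2) = 0.503258
  X=3: P(X=3) = 8/27, P(Y|X=3) = (7/8, 1/8) → H(Y|X=3) = 0.543564
H(Y|X) = (1/3)·0.991076 + (11/54)·0.684038 + (1/6)·0.503258 + (8/27)·0.543564 = 0.7146 bits

H(X,Y) = -Σ_{x,y} P(x,y) log₂ P(x,y). Per-cell terms -P(x,y)·log₂P(x,y):
  X=0: 0.450548, 0.408131
  X=1: 0.430827, 0.176107
  X=2: 0.106572, 0.408131
  X=3: 0.504916, 0.176107
Sum of the 8 terms: H(X,Y) = 2.6613 bits

Chain rule check:
  H(X) + H(Y|X) = 1.9467 + 0.7146 = 2.6613 bits
  H(X,Y) = 2.6613 bits
✓ Chain rule verified.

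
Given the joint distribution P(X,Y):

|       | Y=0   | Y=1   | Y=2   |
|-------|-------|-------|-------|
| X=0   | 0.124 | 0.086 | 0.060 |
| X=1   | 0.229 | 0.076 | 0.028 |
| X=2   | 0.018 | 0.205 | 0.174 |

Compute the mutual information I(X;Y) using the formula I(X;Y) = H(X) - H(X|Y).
0.2878 bits

I(X;Y) = H(X) - H(X|Y)

Marginal of X (row sums):
  P(X=0) = 0.124 + 0.086 + 0.060 = 0.270
  P(X=1) = 0.229 + 0.076 + 0.028 = 0.333
  P(X=2) = 0.018 + 0.205 + 0.174 = 0.397
H(X) = -[0.270·log₂(0.270) + 0.333·log₂(0.333) + 0.397·log₂(0.397)]
  = 0.5100 + 0.5283 + 0.5291 = 1.5674 bits

Marginal of Y (column sums):
  P(Y=0) = 0.124 + 0.229 + 0.018 = 0.371
  P(Y=1) = 0.086 + 0.076 + 0.205 = 0.367
  P(Y=2) = 0.060 + 0.028 + 0.174 = 0.262
H(X|Y) = Σ_y P(y)·H(X|Y=y):
  Y=0: P(Y=0) = 0.371, P(X|Y=0) = (124/371, 229/371, 18/371) → H(X|Y=0) = 1.1699
  Y=1: P(Y=1) = 0.367, P(X|Y=1) = (86/367, 76/367, 205/367) → H(X|Y=1) = 1.4303
  Y=2: P(Y=2) = 0.262, P(X|Y=2) = (30/131, 14/131, 87/131) → H(X|Y=2) = 1.2239
H(X|Y) = 0.371·1.1699 + 0.367·1.4303 + 0.262·1.2239 = 1.2796 bits

I(X;Y) = H(X) - H(X|Y) = 1.5674 - 1.2796 = 0.2878 bits

Cross-check via I(X;Y) = H(X) + H(Y) - H(X,Y): computing H(Y) from the column sums and H(X,Y) from the 9 cells in the same way gives H(Y) = 1.5677 bits and H(X,Y) = 2.8473 bits, so
I(X;Y) = 1.5674 + 1.5677 - 2.8473 = 0.2878 bits ✓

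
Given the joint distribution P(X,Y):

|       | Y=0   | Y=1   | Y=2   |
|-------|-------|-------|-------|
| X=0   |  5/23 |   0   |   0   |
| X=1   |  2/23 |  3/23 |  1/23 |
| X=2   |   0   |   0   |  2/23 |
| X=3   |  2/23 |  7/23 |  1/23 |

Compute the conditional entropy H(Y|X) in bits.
0.8836 bits

H(Y|X) = H(X,Y) - H(X)

H(X,Y) = -Σ_{x,y} P(x,y) log₂ P(x,y). Per-cell terms -P(x,y)·log₂P(x,y):
  X=0: 0.47862, 0.00000, 0.00000
  X=1: 0.30640, 0.38330, 0.19668
  X=2: 0.00000, 0.00000, 0.30640
  X=3: 0.30640, 0.52232, 0.19668
  (cells with P = 0 contribute 0)
Sum of the 12 terms: H(X,Y) = 2.6968 bits

Marginal of X (row sums):
  P(X=0) = 5/23 + 0 + 0 = 5/23
  P(X=1) = 2/23 + 3/23 + 1/23 = 6/23
  P(X=2) = 0 + 0 + 2/23 = 2/23
  P(X=3) = 2/23 + 7/23 + 1/23 = 10/23
H(X) = -[(5/23)·log₂(5/23) + (6/23)·log₂(6/23) + (2/23)·log₂(2/23) + (10/23)·log₂(10/23)]
  = 0.47862 + 0.50572 + 0.30640 + 0.52245 = 1.8132 bits

H(Y|X) = H(X,Y) - H(X) = 2.6968 - 1.8132 = 0.8836 bits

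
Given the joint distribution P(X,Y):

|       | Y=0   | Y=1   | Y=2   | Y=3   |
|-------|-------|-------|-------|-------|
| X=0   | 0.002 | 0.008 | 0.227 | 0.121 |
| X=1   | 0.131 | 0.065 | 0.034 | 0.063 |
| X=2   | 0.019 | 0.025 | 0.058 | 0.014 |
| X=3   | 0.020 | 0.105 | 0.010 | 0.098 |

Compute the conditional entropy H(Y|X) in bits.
1.5012 bits

H(Y|X) = H(X,Y) - H(X)

H(X,Y) = -Σ_{x,y} P(x,y) log₂ P(x,y). Per-cell terms -P(x,y)·log₂P(x,y):
  X=0: 0.017932, 0.055726, 0.485607, 0.368677
  X=1: 0.384139, 0.256322, 0.165863, 0.251276
  X=2: 0.108639, 0.133048, 0.238253, 0.086218
  X=3: 0.112877, 0.341412, 0.066439, 0.328405
Sum of the 16 terms: H(X,Y) = 3.40083 bits

Marginal of X (row sums):
  P(X=0) = 0.002 + 0.008 + 0.227 + 0.121 = 0.358
  P(X=1) = 0.131 + 0.065 + 0.034 + 0.063 = 0.293
  P(X=2) = 0.019 + 0.025 + 0.058 + 0.014 = 0.116
  P(X=3) = 0.020 + 0.105 + 0.010 + 0.098 = 0.233
H(X) = -[0.358·log₂(0.358) + 0.293·log₂(0.293) + 0.116·log₂(0.116) + 0.233·log₂(0.233)]
  = 0.530545 + 0.518911 + 0.360505 + 0.489672 = 1.89963 bits

H(Y|X) = H(X,Y) - H(X) = 3.40083 - 1.89963 = 1.5012 bits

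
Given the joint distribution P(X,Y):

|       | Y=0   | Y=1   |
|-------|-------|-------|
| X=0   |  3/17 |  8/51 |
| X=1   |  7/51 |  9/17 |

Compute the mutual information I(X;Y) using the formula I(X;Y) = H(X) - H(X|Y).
0.0759 bits

I(X;Y) = H(X) - H(X|Y)

Marginal of X (row sums):
  P(X=0) = 3/17 + 8/51 = 1/3
  P(X=1) = 7/51 + 9/17 = 2/3
H(X) = -[(1/3)·log₂(1/3) + (2/3)·log₂(2/3)]
  = 0.5283 + 0.3900 = 0.9183 bits

Marginal of Y (column sums):
  P(Y=0) = 3/17 + 7/51 = 16/51
  P(Y=1) = 8/51 + 9/17 = 35/51
H(X|Y) = Σ_y P(y)·H(X|Y=y):
  Y=0: P(Y=0) = 16/51, P(X|Y=0) = (9/16, 7/16) → H(X|Y=0) = 0.9887
  Y=1: P(Y=1) = 35/51, P(X|Y=1) = (8/35, 27/35) → H(X|Y=1) = 0.7755
H(X|Y) = (16/51)·0.9887 + (35/51)·0.7755 = 0.8424 bits

I(X;Y) = H(X) - H(X|Y) = 0.9183 - 0.8424 = 0.0759 bits

Cross-check via I(X;Y) = H(X) + H(Y) - H(X,Y): computing H(Y) from the column sums and H(X,Y) from the 4 cells in the same way gives H(Y) = 0.8974 bits and H(X,Y) = 1.7398 bits, so
I(X;Y) = 0.9183 + 0.8974 - 1.7398 = 0.0759 bits ✓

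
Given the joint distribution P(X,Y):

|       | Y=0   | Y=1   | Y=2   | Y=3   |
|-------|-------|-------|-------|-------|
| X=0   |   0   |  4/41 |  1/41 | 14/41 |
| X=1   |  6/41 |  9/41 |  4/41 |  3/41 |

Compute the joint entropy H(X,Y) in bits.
2.4771 bits

H(X,Y) = -Σ_{x,y} P(x,y) log₂ P(x,y). Per-cell terms -P(x,y)·log₂P(x,y):
  X=0: 0.0000, 0.3276, 0.1307, 0.5293
  X=1: 0.4057, 0.4802, 0.3276, 0.2760
  (cells with P = 0 contribute 0)
Sum of the 8 terms: H(X,Y) = 2.4771 bits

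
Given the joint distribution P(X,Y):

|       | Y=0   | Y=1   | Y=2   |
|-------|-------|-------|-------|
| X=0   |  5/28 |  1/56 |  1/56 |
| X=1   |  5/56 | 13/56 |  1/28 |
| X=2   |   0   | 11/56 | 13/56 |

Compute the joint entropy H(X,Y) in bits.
2.5735 bits

H(X,Y) = -Σ_{x,y} P(x,y) log₂ P(x,y). Per-cell terms -P(x,y)·log₂P(x,y):
  X=0: 0.4438, 0.1037, 0.1037
  X=1: 0.3112, 0.4891, 0.1717
  X=2: 0.0000, 0.4612, 0.4891
  (cells with P = 0 contribute 0)
Sum of the 9 terms: H(X,Y) = 2.5735 bits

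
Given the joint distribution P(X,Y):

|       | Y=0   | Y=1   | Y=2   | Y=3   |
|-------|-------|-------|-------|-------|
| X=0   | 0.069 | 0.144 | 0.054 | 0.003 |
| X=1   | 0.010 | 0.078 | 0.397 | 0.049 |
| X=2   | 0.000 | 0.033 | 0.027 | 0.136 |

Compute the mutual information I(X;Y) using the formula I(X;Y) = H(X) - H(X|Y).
0.4968 bits

I(X;Y) = H(X) - H(X|Y)

Marginal of X (row sums):
  P(X=0) = 0.069 + 0.144 + 0.054 + 0.003 = 0.270
  P(X=1) = 0.010 + 0.078 + 0.397 + 0.049 = 0.534
  P(X=2) = 0.000 + 0.033 + 0.027 + 0.136 = 0.196
H(X) = -[0.270·log₂(0.270) + 0.534·log₂(0.534) + 0.196·log₂(0.196)]
  = 0.51002 + 0.48332 + 0.46081 = 1.45415 bits

Marginal of Y (column sums):
  P(Y=0) = 0.069 + 0.010 + 0.000 = 0.079
  P(Y=1) = 0.144 + 0.078 + 0.033 = 0.255
  P(Y=2) = 0.054 + 0.397 + 0.027 = 0.478
  P(Y=3) = 0.003 + 0.049 + 0.136 = 0.188
H(X|Y) = Σ_y P(y)·H(X|Y=y):
  Y=0: P(Y=0) = 0.079, P(X|Y=0) = (69/79, 10/79, 0) → H(X|Y=0) = 0.54799
  Y=1: P(Y=1) = 0.255, P(X|Y=1) = (48/85, 26/85, 11/85) → H(X|Y=1) = 1.37006
  Y=2: P(Y=2) = 0.478, P(X|Y=2) = (27/239, 397/478, 27/478) → H(X|Y=2) = 0.81207
  Y=3: P(Y=3) = 0.188, P(X|Y=3) = (3/188, 49/188, 34/47) → H(X|Y=3) = 0.93879
H(X|Y) = 0.079·0.54799 + 0.255·1.37006 + 0.478·0.81207 + 0.188·0.93879 = 0.95732 bits

I(X;Y) = H(X) - H(X|Y) = 1.45415 - 0.95732 = 0.4968 bits

Cross-check via I(X;Y) = H(X) + H(Y) - H(X,Y): computing H(Y) from the column sums and H(X,Y) from the 12 cells in the same way gives H(Y) = 1.75435 bits and H(X,Y) = 2.71167 bits, so
I(X;Y) = 1.45415 + 1.75435 - 2.71167 = 0.4968 bits ✓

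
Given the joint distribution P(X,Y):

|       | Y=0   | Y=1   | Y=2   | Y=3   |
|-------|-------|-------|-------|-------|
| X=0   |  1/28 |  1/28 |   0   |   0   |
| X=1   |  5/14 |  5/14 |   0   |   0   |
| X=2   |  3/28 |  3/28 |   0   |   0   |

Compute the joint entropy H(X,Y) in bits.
2.0949 bits

H(X,Y) = -Σ_{x,y} P(x,y) log₂ P(x,y). Per-cell terms -P(x,y)·log₂P(x,y):
  X=0: 0.17169, 0.17169, 0.00000, 0.00000
  X=1: 0.53051, 0.53051, 0.00000, 0.00000
  X=2: 0.34526, 0.34526, 0.00000, 0.00000
  (cells with P = 0 contribute 0)
Sum of the 12 terms: H(X,Y) = 2.0949 bits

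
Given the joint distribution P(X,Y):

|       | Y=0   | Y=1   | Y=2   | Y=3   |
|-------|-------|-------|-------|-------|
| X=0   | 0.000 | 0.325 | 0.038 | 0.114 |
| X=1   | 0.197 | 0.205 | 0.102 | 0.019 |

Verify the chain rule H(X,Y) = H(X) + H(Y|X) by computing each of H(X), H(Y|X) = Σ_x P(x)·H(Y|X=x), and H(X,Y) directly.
H(X) = 0.9985 bits, H(Y|X) = 1.4399 bits, H(X,Y) = 2.4384 bits

Marginal of X (row sums):
  P(X=0) = 0.000 + 0.325 + 0.038 + 0.114 = 0.477
  P(X=1) = 0.197 + 0.205 + 0.102 + 0.019 = 0.523
H(X) = -[0.477·log₂(0.477) + 0.523·log₂(0.523)]
  = 0.50941 + 0.48907 = 0.9985 bits

H(Y|X) = Σ_x P(x)·H(Y|X=x):
  X=0: P(X=0) = 0.477, P(Y|X=0) = (0, 325/477, 38/477, 38/159) → H(Y|X=0) = 1.16144
  X=1: P(X=1) = 0.523, P(Y|X=1) = (197/523, 205/523, 102/523, 19/523) → H(Y|X=1) = 1.69389
H(Y|X) = 0.477·1.16144 + 0.523·1.69389 = 1.4399 bits

H(X,Y) = -Σ_{x,y} P(x,y) log₂ P(x,y). Per-cell terms -P(x,y)·log₂P(x,y):
  X=0: 0.00000, 0.52698, 0.17928, 0.35715
  X=1: 0.46172, 0.46869, 0.33592, 0.10864
  (cells with P = 0 contribute 0)
Sum of the 8 terms: H(X,Y) = 2.4384 bits

Chain rule check:
  H(X) + H(Y|X) = 0.9985 + 1.4399 = 2.4384 bits
  H(X,Y) = 2.4384 bits
✓ Chain rule verified.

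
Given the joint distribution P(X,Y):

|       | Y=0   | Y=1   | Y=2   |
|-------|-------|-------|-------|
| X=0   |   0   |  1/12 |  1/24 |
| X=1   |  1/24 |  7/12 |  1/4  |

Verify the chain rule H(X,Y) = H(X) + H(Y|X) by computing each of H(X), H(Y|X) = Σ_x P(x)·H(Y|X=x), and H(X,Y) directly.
H(X) = 0.5436 bits, H(Y|X) = 1.0909 bits, H(X,Y) = 1.6344 bits

Marginal of X (row sums):
  P(X=0) = 0 + 1/12 + 1/24 = 1/8
  P(X=1) = 1/24 + 7/12 + 1/4 = 7/8
H(X) = -[(1/8)·log₂(1/8) + (7/8)·log₂(7/8)]
  = 0.37500 + 0.16856 = 0.5436 bits

H(Y|X) = Σ_x P(x)·H(Y|X=x):
  X=0: P(X=0) = 1/8, P(Y|X=0) = (0, 2/3, 1/3) → H(Y|X=0) = 0.91830
  X=1: P(X=1) = 7/8, P(Y|X=1) = (1/21, 2/3, 2/7) → H(Y|X=1) = 1.11552
H(Y|X) = (1/8)·0.91830 + (7/8)·1.11552 = 1.0909 bits

H(X,Y) = -Σ_{x,y} P(x,y) log₂ P(x,y). Per-cell terms -P(x,y)·log₂P(x,y):
  X=0: 0.00000, 0.29875, 0.19104
  X=1: 0.19104, 0.45360, 0.50000
  (cells with P = 0 contribute 0)
Sum of the 6 terms: H(X,Y) = 1.6344 bits

Chain rule check:
  H(X) + H(Y|X) = 0.5436 + 1.0909 = 1.6345 bits
  H(X,Y) = 1.6344 bits
✓ Chain rule verified (Δ = 0.0001 is 4-dp rounding noise: each of the three values was rounded independently).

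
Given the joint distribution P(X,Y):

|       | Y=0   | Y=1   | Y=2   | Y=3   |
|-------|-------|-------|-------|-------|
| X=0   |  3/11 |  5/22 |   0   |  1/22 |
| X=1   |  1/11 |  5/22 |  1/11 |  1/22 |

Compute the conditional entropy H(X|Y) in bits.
0.8405 bits

H(X|Y) = H(X,Y) - H(Y)

H(X,Y) = -Σ_{x,y} P(x,y) log₂ P(x,y). Per-cell terms -P(x,y)·log₂P(x,y):
  X=0: 0.5112, 0.4858, 0.0000, 0.2027
  X=1: 0.3145, 0.4858, 0.3145, 0.2027
  (cells with P = 0 contribute 0)
Sum of the 8 terms: H(X,Y) = 2.5172 bits

Marginal of Y (column sums):
  P(Y=0) = 3/11 + 1/11 = 4/11
  P(Y=1) = 5/22 + 5/22 = 5/11
  P(Y=2) = 0 + 1/11 = 1/11
  P(Y=3) = 1/22 + 1/22 = 1/11
H(Y) = -[(4/11)·log₂(4/11) + (5/11)·log₂(5/11) + (1/11)·log₂(1/11) + (1/11)·log₂(1/11)]
  = 0.5307 + 0.5170 + 0.3145 + 0.3145 = 1.6767 bits

H(X|Y) = H(X,Y) - H(Y) = 2.5172 - 1.6767 = 0.8405 bits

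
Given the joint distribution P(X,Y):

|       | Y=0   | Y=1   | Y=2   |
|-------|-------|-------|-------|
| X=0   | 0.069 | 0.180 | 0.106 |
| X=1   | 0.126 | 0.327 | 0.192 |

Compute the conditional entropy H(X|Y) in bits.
0.9385 bits

H(X|Y) = H(X,Y) - H(Y)

H(X,Y) = -Σ_{x,y} P(x,y) log₂ P(x,y). Per-cell terms -P(x,y)·log₂P(x,y):
  X=0: 0.2662, 0.4453, 0.3432
  X=1: 0.3766, 0.5273, 0.4571
Sum of the 6 terms: H(X,Y) = 2.4157 bits

Marginal of Y (column sums):
  P(Y=0) = 0.069 + 0.126 = 0.195
  P(Y=1) = 0.180 + 0.327 = 0.507
  P(Y=2) = 0.106 + 0.192 = 0.298
H(Y) = -[0.195·log₂(0.195) + 0.507·log₂(0.507) + 0.298·log₂(0.298)]
  = 0.4599 + 0.4968 + 0.5205 = 1.4772 bits

H(X|Y) = H(X,Y) - H(Y) = 2.4157 - 1.4772 = 0.9385 bits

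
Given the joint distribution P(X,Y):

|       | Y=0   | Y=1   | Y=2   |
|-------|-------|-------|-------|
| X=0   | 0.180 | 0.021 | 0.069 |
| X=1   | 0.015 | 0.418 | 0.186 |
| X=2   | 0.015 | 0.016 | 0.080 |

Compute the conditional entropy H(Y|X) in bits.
1.0842 bits

H(Y|X) = H(X,Y) - H(X)

H(X,Y) = -Σ_{x,y} P(x,y) log₂ P(x,y). Per-cell terms -P(x,y)·log₂P(x,y):
  X=0: 0.44531, 0.11704, 0.26615
  X=1: 0.09088, 0.52602, 0.45135
  X=2: 0.09088, 0.09545, 0.29151
Sum of the 9 terms: H(X,Y) = 2.3746 bits

Marginal of X (row sums):
  P(X=0) = 0.180 + 0.021 + 0.069 = 0.270
  P(X=1) = 0.015 + 0.418 + 0.186 = 0.619
  P(X=2) = 0.015 + 0.016 + 0.080 = 0.111
H(X) = -[0.270·log₂(0.270) + 0.619·log₂(0.619) + 0.111·log₂(0.111)]
  = 0.51002 + 0.42834 + 0.35202 = 1.2904 bits

H(Y|X) = H(X,Y) - H(X) = 2.3746 - 1.2904 = 1.0842 bits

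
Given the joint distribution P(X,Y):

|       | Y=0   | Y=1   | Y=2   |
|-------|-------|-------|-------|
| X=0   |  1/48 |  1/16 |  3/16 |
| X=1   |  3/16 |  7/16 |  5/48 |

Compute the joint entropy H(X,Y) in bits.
2.1337 bits

H(X,Y) = -Σ_{x,y} P(x,y) log₂ P(x,y). Per-cell terms -P(x,y)·log₂P(x,y):
  X=0: 0.1164, 0.2500, 0.4528
  X=1: 0.4528, 0.5218, 0.3399
Sum of the 6 terms: H(X,Y) = 2.1337 bits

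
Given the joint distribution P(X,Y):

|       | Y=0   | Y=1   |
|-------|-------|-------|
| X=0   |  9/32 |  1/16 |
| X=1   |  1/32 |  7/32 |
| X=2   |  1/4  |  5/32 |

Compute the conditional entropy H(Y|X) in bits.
0.7615 bits

H(Y|X) = H(X,Y) - H(X)

H(X,Y) = -Σ_{x,y} P(x,y) log₂ P(x,y). Per-cell terms -P(x,y)·log₂P(x,y):
  X=0: 0.51471, 0.25000
  X=1: 0.15625, 0.47964
  X=2: 0.50000, 0.41845
Sum of the 6 terms: H(X,Y) = 2.31905 bits

Marginal of X (row sums):
  P(X=0) = 9/32 + 1/16 = 11/32
  P(X=1) = 1/32 + 7/32 = 1/4
  P(X=2) = 1/4 + 5/32 = 13/32
H(X) = -[(11/32)·log₂(11/32) + (1/4)·log₂(1/4) + (13/32)·log₂(13/32)]
  = 0.52957 + 0.50000 + 0.52795 = 1.55752 bits

H(Y|X) = H(X,Y) - H(X) = 2.31905 - 1.55752 = 0.7615 bits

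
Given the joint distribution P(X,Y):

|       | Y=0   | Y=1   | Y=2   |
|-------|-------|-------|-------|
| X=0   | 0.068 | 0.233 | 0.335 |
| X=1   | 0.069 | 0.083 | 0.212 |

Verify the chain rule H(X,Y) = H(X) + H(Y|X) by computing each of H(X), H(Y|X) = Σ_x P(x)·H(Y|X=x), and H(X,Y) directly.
H(X) = 0.9460 bits, H(Y|X) = 1.3746 bits, H(X,Y) = 2.3206 bits

Marginal of X (row sums):
  P(X=0) = 0.068 + 0.233 + 0.335 = 0.636
  P(X=1) = 0.069 + 0.083 + 0.212 = 0.364
H(X) = -[0.636·log₂(0.636) + 0.364·log₂(0.364)]
  = 0.41525 + 0.53071 = 0.9460 bits

H(Y|X) = Σ_x P(x)·H(Y|X=x):
  X=0: P(X=0) = 0.636, P(Y|X=0) = (17/159, 233/636, 335/636) → H(Y|X=0) = 1.36274
  X=1: P(X=1) = 0.364, P(Y|X=1) = (69/364, 83/364, 53/91) → H(Y|X=1) = 1.39533
H(Y|X) = 0.636·1.36274 + 0.364·1.39533 = 1.3746 bits

H(X,Y) = -Σ_{x,y} P(x,y) log₂ P(x,y). Per-cell terms -P(x,y)·log₂P(x,y):
  X=0: 0.26373, 0.48967, 0.52855
  X=1: 0.26615, 0.29803, 0.47443
Sum of the 6 terms: H(X,Y) = 2.3206 bits

Chain rule check:
  H(X) + H(Y|X) = 0.9460 + 1.3746 = 2.3206 bits
  H(X,Y) = 2.3206 bits
✓ Chain rule verified.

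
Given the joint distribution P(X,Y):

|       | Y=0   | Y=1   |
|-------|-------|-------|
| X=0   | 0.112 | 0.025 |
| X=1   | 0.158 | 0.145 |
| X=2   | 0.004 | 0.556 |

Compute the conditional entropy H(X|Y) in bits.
0.9669 bits

H(X|Y) = H(X,Y) - H(Y)

H(X,Y) = -Σ_{x,y} P(x,y) log₂ P(x,y). Per-cell terms -P(x,y)·log₂P(x,y):
  X=0: 0.35374, 0.13305
  X=1: 0.42060, 0.40395
  X=2: 0.03186, 0.47084
Sum of the 6 terms: H(X,Y) = 1.8140 bits

Marginal of Y (column sums):
  P(Y=0) = 0.112 + 0.158 + 0.004 = 0.274
  P(Y=1) = 0.025 + 0.145 + 0.556 = 0.726
H(Y) = -[0.274·log₂(0.274) + 0.726·log₂(0.726)]
  = 0.51176 + 0.33538 = 0.8471 bits

H(X|Y) = H(X,Y) - H(Y) = 1.8140 - 0.8471 = 0.9669 bits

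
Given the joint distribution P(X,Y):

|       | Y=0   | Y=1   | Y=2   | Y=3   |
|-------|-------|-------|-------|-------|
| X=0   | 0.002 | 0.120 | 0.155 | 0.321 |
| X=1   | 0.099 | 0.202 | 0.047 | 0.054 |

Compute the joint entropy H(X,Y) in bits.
2.5593 bits

H(X,Y) = -Σ_{x,y} P(x,y) log₂ P(x,y). Per-cell terms -P(x,y)·log₂P(x,y):
  X=0: 0.01793, 0.36707, 0.41690, 0.52623
  X=1: 0.33031, 0.46613, 0.20733, 0.22739
Sum of the 8 terms: H(X,Y) = 2.5593 bits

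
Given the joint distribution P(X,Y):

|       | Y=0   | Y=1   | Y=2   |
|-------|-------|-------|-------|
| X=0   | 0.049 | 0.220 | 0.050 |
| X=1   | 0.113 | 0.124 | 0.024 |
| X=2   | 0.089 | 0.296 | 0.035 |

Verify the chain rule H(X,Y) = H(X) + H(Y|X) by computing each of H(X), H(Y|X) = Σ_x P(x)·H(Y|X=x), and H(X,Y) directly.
H(X) = 1.5573 bits, H(Y|X) = 1.2104 bits, H(X,Y) = 2.7677 bits

Marginal of X (row sums):
  P(X=0) = 0.049 + 0.220 + 0.050 = 0.319
  P(X=1) = 0.113 + 0.124 + 0.024 = 0.261
  P(X=2) = 0.089 + 0.296 + 0.035 = 0.420
H(X) = -[0.319·log₂(0.319) + 0.261·log₂(0.261) + 0.420·log₂(0.420)]
  = 0.52583 + 0.50579 + 0.52565 = 1.5573 bits

H(Y|X) = Σ_x P(x)·H(Y|X=x):
  X=0: P(X=0) = 0.319, P(Y|X=0) = (49/319, 20/29, 50/319) → H(Y|X=0) = 1.20389
  X=1: P(X=1) = 0.261, P(Y|X=1) = (113/261, 124/261, 8/87) → H(Y|X=1) = 1.34959
  X=2: P(X=2) = 0.420, P(Y|X=2) = (89/420, 74/105, 1/12) → H(Y|X=2) = 1.12886
H(Y|X) = 0.319·1.20389 + 0.261·1.34959 + 0.420·1.12886 = 1.2104 bits

H(X,Y) = -Σ_{x,y} P(x,y) log₂ P(x,y). Per-cell terms -P(x,y)·log₂P(x,y):
  X=0: 0.21320, 0.48057, 0.21610
  X=1: 0.35545, 0.37344, 0.12914
  X=2: 0.31061, 0.51987, 0.16928
Sum of the 9 terms: H(X,Y) = 2.7677 bits

Chain rule check:
  H(X) + H(Y|X) = 1.5573 + 1.2104 = 2.7677 bits
  H(X,Y) = 2.7677 bits
✓ Chain rule verified.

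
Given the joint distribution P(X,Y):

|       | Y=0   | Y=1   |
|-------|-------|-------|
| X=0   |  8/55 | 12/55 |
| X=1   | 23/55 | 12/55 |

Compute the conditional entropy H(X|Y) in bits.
0.9007 bits

H(X|Y) = H(X,Y) - H(Y)

H(X,Y) = -Σ_{x,y} P(x,y) log₂ P(x,y). Per-cell terms -P(x,y)·log₂P(x,y):
  X=0: 0.4046, 0.4792
  X=1: 0.5260, 0.4792
Sum of the 4 terms: H(X,Y) = 1.8890 bits

Marginal of Y (column sums):
  P(Y=0) = 8/55 + 23/55 = 31/55
  P(Y=1) = 12/55 + 12/55 = 24/55
H(Y) = -[(31/55)·log₂(31/55) + (24/55)·log₂(24/55)]
  = 0.4662 + 0.5221 = 0.9883 bits

H(X|Y) = H(X,Y) - H(Y) = 1.8890 - 0.9883 = 0.9007 bits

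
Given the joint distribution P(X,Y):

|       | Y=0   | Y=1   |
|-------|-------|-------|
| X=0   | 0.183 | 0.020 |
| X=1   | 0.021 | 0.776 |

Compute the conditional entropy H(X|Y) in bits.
0.2323 bits

H(X|Y) = H(X,Y) - H(Y)

H(X,Y) = -Σ_{x,y} P(x,y) log₂ P(x,y). Per-cell terms -P(x,y)·log₂P(x,y):
  X=0: 0.44837, 0.11288
  X=1: 0.11704, 0.28392
Sum of the 4 terms: H(X,Y) = 0.9622 bits

Marginal of Y (column sums):
  P(Y=0) = 0.183 + 0.021 = 0.204
  P(Y=1) = 0.020 + 0.776 = 0.796
H(Y) = -[0.204·log₂(0.204) + 0.796·log₂(0.796)]
  = 0.46785 + 0.26201 = 0.7299 bits

H(X|Y) = H(X,Y) - H(Y) = 0.9622 - 0.7299 = 0.2323 bits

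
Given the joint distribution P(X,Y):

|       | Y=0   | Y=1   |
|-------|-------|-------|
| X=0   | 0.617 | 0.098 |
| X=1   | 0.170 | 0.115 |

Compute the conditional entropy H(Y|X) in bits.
0.6895 bits

H(Y|X) = H(X,Y) - H(X)

H(X,Y) = -Σ_{x,y} P(x,y) log₂ P(x,y). Per-cell terms -P(x,y)·log₂P(x,y):
  X=0: 0.42984, 0.32841
  X=1: 0.43459, 0.35883
Sum of the 4 terms: H(X,Y) = 1.5517 bits

Marginal of X (row sums):
  P(X=0) = 0.617 + 0.098 = 0.715
  P(X=1) = 0.170 + 0.115 = 0.285
H(X) = -[0.715·log₂(0.715) + 0.285·log₂(0.285)]
  = 0.34605 + 0.51613 = 0.8622 bits

H(Y|X) = H(X,Y) - H(X) = 1.5517 - 0.8622 = 0.6895 bits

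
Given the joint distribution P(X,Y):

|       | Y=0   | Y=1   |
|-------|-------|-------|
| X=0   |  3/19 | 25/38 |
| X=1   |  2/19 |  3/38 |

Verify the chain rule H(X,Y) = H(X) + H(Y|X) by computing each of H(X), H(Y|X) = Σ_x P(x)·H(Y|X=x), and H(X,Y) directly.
H(X) = 0.6892 bits, H(Y|X) = 0.7598 bits, H(X,Y) = 1.4490 bits

Marginal of X (row sums):
  P(X=0) = 3/19 + 25/38 = 31/38
  P(X=1) = 2/19 + 3/38 = 7/38
H(X) = -[(31/38)·log₂(31/38) + (7/38)·log₂(7/38)]
  = 0.23962 + 0.44958 = 0.6892 bits

H(Y|X) = Σ_x P(x)·H(Y|X=x):
  X=0: P(X=0) = 31/38, P(Y|X=0) = (6/31, 25/31) → H(Y|X=0) = 0.70884
  X=1: P(X=1) = 7/38, P(Y|X=1) = (4/7, 3/7) → H(Y|X=1) = 0.98523
H(Y|X) = (31/38)·0.70884 + (7/38)·0.98523 = 0.7598 bits

H(X,Y) = -Σ_{x,y} P(x,y) log₂ P(x,y). Per-cell terms -P(x,y)·log₂P(x,y):
  X=0: 0.42047, 0.39742
  X=1: 0.34189, 0.28918
Sum of the 4 terms: H(X,Y) = 1.4490 bits

Chain rule check:
  H(X) + H(Y|X) = 0.6892 + 0.7598 = 1.4490 bits
  H(X,Y) = 1.4490 bits
✓ Chain rule verified.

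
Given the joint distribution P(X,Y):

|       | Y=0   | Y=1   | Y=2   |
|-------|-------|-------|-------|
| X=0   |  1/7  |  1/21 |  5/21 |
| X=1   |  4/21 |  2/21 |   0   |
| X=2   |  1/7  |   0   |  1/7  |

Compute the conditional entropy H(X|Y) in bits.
1.2429 bits

H(X|Y) = H(X,Y) - H(Y)

H(X,Y) = -Σ_{x,y} P(x,y) log₂ P(x,y). Per-cell terms -P(x,y)·log₂P(x,y):
  X=0: 0.40105070, 0.20915797, 0.49294984
  X=1: 0.45567951, 0.32307785, 0.00000000
  X=2: 0.40105070, 0.00000000, 0.40105070
  (cells with P = 0 contribute 0)
Sum of the 9 terms: H(X,Y) = 2.6840173 bits

Marginal of Y (column sums):
  P(Y=0) = 1/7 + 4/21 + 1/7 = 10/21
  P(Y=1) = 1/21 + 2/21 + 0 = 1/7
  P(Y=2) = 5/21 + 0 + 1/7 = 8/21
H(Y) = -[(10/21)·log₂(10/21) + (1/7)·log₂(1/7) + (8/21)·log₂(8/21)]
  = 0.50970920 + 0.40105070 + 0.53040664 = 1.4411665 bits

H(X|Y) = H(X,Y) - H(Y) = 2.6840173 - 1.4411665 = 1.2429 bits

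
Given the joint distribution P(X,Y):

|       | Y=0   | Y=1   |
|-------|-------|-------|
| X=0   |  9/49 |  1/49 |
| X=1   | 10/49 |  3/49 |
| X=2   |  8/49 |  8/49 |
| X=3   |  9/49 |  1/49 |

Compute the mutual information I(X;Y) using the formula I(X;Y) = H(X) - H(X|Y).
0.1099 bits

I(X;Y) = H(X) - H(X|Y)

Marginal of X (row sums):
  P(X=0) = 9/49 + 1/49 = 10/49
  P(X=1) = 10/49 + 3/49 = 13/49
  P(X=2) = 8/49 + 8/49 = 16/49
  P(X=3) = 9/49 + 1/49 = 10/49
H(X) = -[(10/49)·log₂(10/49) + (13/49)·log₂(13/49) + (16/49)·log₂(16/49) + (10/49)·log₂(10/49)]
  = 0.467915 + 0.507868 + 0.527252 + 0.467915 = 1.97095 bits

Marginal of Y (column sums):
  P(Y=0) = 9/49 + 10/49 + 8/49 + 9/49 = 36/49
  P(Y=1) = 1/49 + 3/49 + 8/49 + 1/49 = 13/49
H(X|Y) = Σ_y P(y)·H(X|Y=y):
  Y=0: P(Y=0) = 36/49, P(X|Y=0) = (1/4, 5/18, 2/9, 1/4) → H(X|Y=0) = 1.995538
  Y=1: P(Y=1) = 13/49, P(X|Y=1) = (1/13, 3/13, 8/13, 1/13) → H(X|Y=1) = 1.488525
H(X|Y) = (36/49)·1.995538 + (13/49)·1.488525 = 1.86102 bits

I(X;Y) = H(X) - H(X|Y) = 1.97095 - 1.86102 = 0.1099 bits

Cross-check via I(X;Y) = H(X) + H(Y) - H(X,Y): computing H(Y) from the column sums and H(X,Y) from the 8 cells in the same way gives H(Y) = 0.83465 bits and H(X,Y) = 2.69567 bits, so
I(X;Y) = 1.97095 + 0.83465 - 2.69567 = 0.1099 bits ✓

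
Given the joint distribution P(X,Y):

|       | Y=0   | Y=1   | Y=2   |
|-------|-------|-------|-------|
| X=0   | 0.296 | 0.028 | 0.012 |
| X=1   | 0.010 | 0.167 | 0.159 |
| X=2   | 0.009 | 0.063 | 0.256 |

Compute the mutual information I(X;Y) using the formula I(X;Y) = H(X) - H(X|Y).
0.6623 bits

I(X;Y) = H(X) - H(X|Y)

Marginal of X (row sums):
  P(X=0) = 0.296 + 0.028 + 0.012 = 0.336
  P(X=1) = 0.010 + 0.167 + 0.159 = 0.336
  P(X=2) = 0.009 + 0.063 + 0.256 = 0.328
H(X) = -[0.336·log₂(0.336) + 0.336·log₂(0.336) + 0.328·log₂(0.328)]
  = 0.528685 + 0.528685 + 0.527500 = 1.58487 bits

Marginal of Y (column sums):
  P(Y=0) = 0.296 + 0.010 + 0.009 = 0.315
  P(Y=1) = 0.028 + 0.167 + 0.063 = 0.258
  P(Y=2) = 0.012 + 0.159 + 0.256 = 0.427
H(X|Y) = Σ_y P(y)·H(X|Y=y):
  Y=0: P(Y=0) = 0.315, P(X|Y=0) = (296/315, 2/63, 1/35) → H(X|Y=0) = 0.388901
  Y=1: P(Y=1) = 0.258, P(X|Y=1) = (14/129, 167/258, 21/86) → H(X|Y=1) = 1.250556
  Y=2: P(Y=2) = 0.427, P(X|Y=2) = (12/427, 159/427, 256/427) → H(X|Y=2) = 1.118027
H(X|Y) = 0.315·0.388901 + 0.258·1.250556 + 0.427·1.118027 = 0.92254 bits

I(X;Y) = H(X) - H(X|Y) = 1.58487 - 0.92254 = 0.6623 bits

Cross-check via I(X;Y) = H(X) + H(Y) - H(X,Y): computing H(Y) from the column sums and H(X,Y) from the 9 cells in the same way gives H(Y) = 1.55347 bits and H(X,Y) = 2.47602 bits, so
I(X;Y) = 1.58487 + 1.55347 - 2.47602 = 0.6623 bits ✓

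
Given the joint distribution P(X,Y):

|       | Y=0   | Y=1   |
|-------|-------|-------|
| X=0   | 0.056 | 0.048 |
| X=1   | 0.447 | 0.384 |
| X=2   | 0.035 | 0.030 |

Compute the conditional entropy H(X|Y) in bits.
0.8179 bits

H(X|Y) = H(X,Y) - H(Y)

H(X,Y) = -Σ_{x,y} P(x,y) log₂ P(x,y). Per-cell terms -P(x,y)·log₂P(x,y):
  X=0: 0.23287, 0.21028
  X=1: 0.51926, 0.53024
  X=2: 0.16928, 0.15177
Sum of the 6 terms: H(X,Y) = 1.8137 bits

Marginal of Y (column sums):
  P(Y=0) = 0.056 + 0.447 + 0.035 = 0.538
  P(Y=1) = 0.048 + 0.384 + 0.030 = 0.462
H(Y) = -[0.538·log₂(0.538) + 0.462·log₂(0.462)]
  = 0.48115 + 0.51468 = 0.9958 bits

H(X|Y) = H(X,Y) - H(Y) = 1.8137 - 0.9958 = 0.8179 bits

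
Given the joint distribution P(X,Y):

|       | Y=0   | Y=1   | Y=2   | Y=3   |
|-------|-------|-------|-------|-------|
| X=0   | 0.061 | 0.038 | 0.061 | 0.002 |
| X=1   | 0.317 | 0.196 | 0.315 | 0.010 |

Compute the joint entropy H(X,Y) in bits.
2.2671 bits

H(X,Y) = -Σ_{x,y} P(x,y) log₂ P(x,y). Per-cell terms -P(x,y)·log₂P(x,y):
  X=0: 0.24614, 0.17928, 0.24614, 0.01793
  X=1: 0.52541, 0.46081, 0.52497, 0.06644
Sum of the 8 terms: H(X,Y) = 2.2671 bits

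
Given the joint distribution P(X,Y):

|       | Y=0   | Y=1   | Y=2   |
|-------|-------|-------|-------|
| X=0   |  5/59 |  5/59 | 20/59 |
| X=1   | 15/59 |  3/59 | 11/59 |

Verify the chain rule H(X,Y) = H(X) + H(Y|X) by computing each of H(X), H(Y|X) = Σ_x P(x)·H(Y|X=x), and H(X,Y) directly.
H(X) = 0.9998 bits, H(Y|X) = 1.3054 bits, H(X,Y) = 2.3052 bits

Marginal of X (row sums):
  P(X=0) = 5/59 + 5/59 + 20/59 = 30/59
  P(X=1) = 15/59 + 3/59 + 11/59 = 29/59
H(X) = -[(30/59)·log₂(30/59) + (29/59)·log₂(29/59)]
  = 0.49615 + 0.50365 = 0.9998 bits

H(Y|X) = Σ_x P(x)·H(Y|X=x):
  X=0: P(X=0) = 30/59, P(Y|X=0) = (1/6, 1/6, 2/3) → H(Y|X=0) = 1.25163
  X=1: P(X=1) = 29/59, P(Y|X=1) = (15/29, 3/29, 11/29) → H(Y|X=1) = 1.36102
H(Y|X) = (30/59)·1.25163 + (29/59)·1.36102 = 1.3054 bits

H(X,Y) = -Σ_{x,y} P(x,y) log₂ P(x,y). Per-cell terms -P(x,y)·log₂P(x,y):
  X=0: 0.30176, 0.30176, 0.52906
  X=1: 0.50231, 0.21853, 0.45179
Sum of the 6 terms: H(X,Y) = 2.3052 bits

Chain rule check:
  H(X) + H(Y|X) = 0.9998 + 1.3054 = 2.3052 bits
  H(X,Y) = 2.3052 bits
✓ Chain rule verified.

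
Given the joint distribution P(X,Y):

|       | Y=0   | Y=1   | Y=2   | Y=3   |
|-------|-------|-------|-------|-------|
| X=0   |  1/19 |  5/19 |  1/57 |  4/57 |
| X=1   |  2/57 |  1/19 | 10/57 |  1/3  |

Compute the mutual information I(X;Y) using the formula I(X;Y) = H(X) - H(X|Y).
0.3287 bits

I(X;Y) = H(X) - H(X|Y)

Marginal of X (row sums):
  P(X=0) = 1/19 + 5/19 + 1/57 + 4/57 = 23/57
  P(X=1) = 2/57 + 1/19 + 10/57 + 1/3 = 34/57
H(X) = -[(23/57)·log₂(23/57) + (34/57)·log₂(34/57)]
  = 0.528325 + 0.444641 = 0.972966 bits

Marginal of Y (column sums):
  P(Y=0) = 1/19 + 2/57 = 5/57
  P(Y=1) = 5/19 + 1/19 = 6/19
  P(Y=2) = 1/57 + 10/57 = 11/57
  P(Y=3) = 4/57 + 1/3 = 23/57
H(X|Y) = Σ_y P(y)·H(X|Y=y):
  Y=0: P(Y=0) = 5/57, P(X|Y=0) = (3/5, 2/5) → H(X|Y=0) = 0.970951
  Y=1: P(Y=1) = 6/19, P(X|Y=1) = (5/6, 1/6) → H(X|Y=1) = 0.650022
  Y=2: P(Y=2) = 11/57, P(X|Y=2) = (1/11, 10/11) → H(X|Y=2) = 0.439497
  Y=3: P(Y=3) = 23/57, P(X|Y=3) = (4/23, 19/23) → H(X|Y=3) = 0.666578
H(X|Y) = (5/57)·0.970951 + (6/19)·0.650022 + (11/57)·0.439497 + (23/57)·0.666578 = 0.644227 bits

I(X;Y) = H(X) - H(X|Y) = 0.972966 - 0.644227 = 0.3287 bits

Cross-check via I(X;Y) = H(X) + H(Y) - H(X,Y): computing H(Y) from the column sums and H(X,Y) from the 8 cells in the same way gives H(Y) = 1.819487 bits and H(X,Y) = 2.463714 bits, so
I(X;Y) = 0.972966 + 1.819487 - 2.463714 = 0.3287 bits ✓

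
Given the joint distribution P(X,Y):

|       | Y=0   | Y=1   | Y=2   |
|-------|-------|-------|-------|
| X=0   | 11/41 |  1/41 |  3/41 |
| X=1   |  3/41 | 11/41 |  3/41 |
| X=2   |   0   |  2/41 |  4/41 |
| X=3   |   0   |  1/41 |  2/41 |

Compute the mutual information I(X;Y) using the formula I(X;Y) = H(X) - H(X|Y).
0.4573 bits

I(X;Y) = H(X) - H(X|Y)

Marginal of X (row sums):
  P(X=0) = 11/41 + 1/41 + 3/41 = 15/41
  P(X=1) = 3/41 + 11/41 + 3/41 = 17/41
  P(X=2) = 0 + 2/41 + 4/41 = 6/41
  P(X=3) = 0 + 1/41 + 2/41 = 3/41
H(X) = -[(15/41)·log₂(15/41) + (17/41)·log₂(17/41) + (6/41)·log₂(6/41) + (3/41)·log₂(3/41)]
  = 0.53073 + 0.52662 + 0.40574 + 0.27604 = 1.7391 bits

Marginal of Y (column sums):
  P(Y=0) = 11/41 + 3/41 + 0 + 0 = 14/41
  P(Y=1) = 1/41 + 11/41 + 2/41 + 1/41 = 15/41
  P(Y=2) = 3/41 + 3/41 + 4/41 + 2/41 = 12/41
H(X|Y) = Σ_y P(y)·H(X|Y=y):
  Y=0: P(Y=0) = 14/41, P(X|Y=0) = (11/14, 3/14, 0, 0) → H(X|Y=0) = 0.74960
  Y=1: P(Y=1) = 15/41, P(X|Y=1) = (1/15, 11/15, 2/15, 1/15) → H(X|Y=1) = 1.23664
  Y=2: P(Y=2) = 12/41, P(X|Y=2) = (1/4, 1/4, 1/3, 1/6) → H(X|Y=2) = 1.95915
H(X|Y) = (14/41)·0.74960 + (15/41)·1.23664 + (12/41)·1.95915 = 1.2818 bits

I(X;Y) = H(X) - H(X|Y) = 1.7391 - 1.2818 = 0.4573 bits

Cross-check via I(X;Y) = H(X) + H(Y) - H(X,Y): computing H(Y) from the column sums and H(X,Y) from the 12 cells in the same way gives H(Y) = 1.5789 bits and H(X,Y) = 2.8607 bits, so
I(X;Y) = 1.7391 + 1.5789 - 2.8607 = 0.4573 bits ✓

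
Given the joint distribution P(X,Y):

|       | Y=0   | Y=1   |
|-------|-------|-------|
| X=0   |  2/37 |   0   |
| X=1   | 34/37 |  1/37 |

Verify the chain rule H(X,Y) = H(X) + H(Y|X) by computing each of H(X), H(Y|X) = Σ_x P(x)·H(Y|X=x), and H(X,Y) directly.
H(X) = 0.3034 bits, H(Y|X) = 0.1771 bits, H(X,Y) = 0.4804 bits

Marginal of X (row sums):
  P(X=0) = 2/37 + 0 = 2/37
  P(X=1) = 34/37 + 1/37 = 35/37
H(X) = -[(2/37)·log₂(2/37) + (35/37)·log₂(35/37)]
  = 0.22754 + 0.07584 = 0.3034 bits

H(Y|X) = Σ_x P(x)·H(Y|X=x):
  X=0: P(X=0) = 2/37, P(Y|X=0) = (1, 0) → H(Y|X=0) = 0.00000
  X=1: P(X=1) = 35/37, P(Y|X=1) = (34/35, 1/35) → H(Y|X=1) = 0.18718
H(Y|X) = (2/37)·0.00000 + (35/37)·0.18718 = 0.1771 bits

H(X,Y) = -Σ_{x,y} P(x,y) log₂ P(x,y). Per-cell terms -P(x,y)·log₂P(x,y):
  X=0: 0.22754, 0.00000
  X=1: 0.11210, 0.14080
  (cells with P = 0 contribute 0)
Sum of the 4 terms: H(X,Y) = 0.4804 bits

Chain rule check:
  H(X) + H(Y|X) = 0.3034 + 0.1771 = 0.4805 bits
  H(X,Y) = 0.4804 bits
✓ Chain rule verified (Δ = 0.0001 is 4-dp rounding noise: each of the three values was rounded independently).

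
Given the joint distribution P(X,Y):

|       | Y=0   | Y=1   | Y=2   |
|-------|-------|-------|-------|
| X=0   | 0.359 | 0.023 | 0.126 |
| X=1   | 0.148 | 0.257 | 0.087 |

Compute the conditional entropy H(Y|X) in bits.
1.2507 bits

H(Y|X) = H(X,Y) - H(X)

H(X,Y) = -Σ_{x,y} P(x,y) log₂ P(x,y). Per-cell terms -P(x,y)·log₂P(x,y):
  X=0: 0.53058, 0.12517, 0.37655
  X=1: 0.40794, 0.50376, 0.30649
Sum of the 6 terms: H(X,Y) = 2.2505 bits

Marginal of X (row sums):
  P(X=0) = 0.359 + 0.023 + 0.126 = 0.508
  P(X=1) = 0.148 + 0.257 + 0.087 = 0.492
H(X) = -[0.508·log₂(0.508) + 0.492·log₂(0.492)]
  = 0.49637 + 0.50345 = 0.9998 bits

H(Y|X) = H(X,Y) - H(X) = 2.2505 - 0.9998 = 1.2507 bits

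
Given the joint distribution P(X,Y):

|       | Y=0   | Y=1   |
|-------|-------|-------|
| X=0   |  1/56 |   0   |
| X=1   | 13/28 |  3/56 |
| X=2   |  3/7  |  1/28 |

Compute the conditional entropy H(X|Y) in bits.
1.1053 bits

H(X|Y) = H(X,Y) - H(Y)

H(X,Y) = -Σ_{x,y} P(x,y) log₂ P(x,y). Per-cell terms -P(x,y)·log₂P(x,y):
  X=0: 0.1037, 0.0000
  X=1: 0.5139, 0.2262
  X=2: 0.5239, 0.1717
  (cells with P = 0 contribute 0)
Sum of the 6 terms: H(X,Y) = 1.5394 bits

Marginal of Y (column sums):
  P(Y=0) = 1/56 + 13/28 + 3/7 = 51/56
  P(Y=1) = 0 + 3/56 + 1/28 = 5/56
H(Y) = -[(51/56)·log₂(51/56) + (5/56)·log₂(5/56)]
  = 0.1229 + 0.3112 = 0.4341 bits

H(X|Y) = H(X,Y) - H(Y) = 1.5394 - 0.4341 = 1.1053 bits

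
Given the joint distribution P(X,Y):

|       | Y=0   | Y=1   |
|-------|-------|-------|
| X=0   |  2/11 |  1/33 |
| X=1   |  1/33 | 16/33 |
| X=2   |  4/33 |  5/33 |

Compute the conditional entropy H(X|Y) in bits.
1.1225 bits

H(X|Y) = H(X,Y) - H(Y)

H(X,Y) = -Σ_{x,y} P(x,y) log₂ P(x,y). Per-cell terms -P(x,y)·log₂P(x,y):
  X=0: 0.44717, 0.15286
  X=1: 0.15286, 0.50637
  X=2: 0.36902, 0.41249
Sum of the 6 terms: H(X,Y) = 2.0408 bits

Marginal of Y (column sums):
  P(Y=0) = 2/11 + 1/33 + 4/33 = 1/3
  P(Y=1) = 1/33 + 16/33 + 5/33 = 2/3
H(Y) = -[(1/3)·log₂(1/3) + (2/3)·log₂(2/3)]
  = 0.52832 + 0.38998 = 0.9183 bits

H(X|Y) = H(X,Y) - H(Y) = 2.0408 - 0.9183 = 1.1225 bits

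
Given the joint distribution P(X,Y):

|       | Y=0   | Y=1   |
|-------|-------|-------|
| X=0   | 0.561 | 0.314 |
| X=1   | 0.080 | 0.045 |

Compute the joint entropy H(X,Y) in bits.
1.4854 bits

H(X,Y) = -Σ_{x,y} P(x,y) log₂ P(x,y). Per-cell terms -P(x,y)·log₂P(x,y):
  X=0: 0.46783, 0.52475
  X=1: 0.29151, 0.20133
Sum of the 4 terms: H(X,Y) = 1.4854 bits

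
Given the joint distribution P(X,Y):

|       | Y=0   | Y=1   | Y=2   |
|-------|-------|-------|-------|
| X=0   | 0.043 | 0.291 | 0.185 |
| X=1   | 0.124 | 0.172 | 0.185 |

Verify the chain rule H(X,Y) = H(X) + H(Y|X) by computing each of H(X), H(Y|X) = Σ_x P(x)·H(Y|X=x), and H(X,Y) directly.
H(X) = 0.9990 bits, H(Y|X) = 1.4254 bits, H(X,Y) = 2.4244 bits

Marginal of X (row sums):
  P(X=0) = 0.043 + 0.291 + 0.185 = 0.519
  P(X=1) = 0.124 + 0.172 + 0.185 = 0.481
H(X) = -[0.519·log₂(0.519) + 0.481·log₂(0.481)]
  = 0.4911 + 0.5079 = 0.9990 bits

H(Y|X) = Σ_x P(x)·H(Y|X=x):
  X=0: P(X=0) = 0.519, P(Y|X=0) = (43/519, 97/173, 185/519) → H(Y|X=0) = 1.2962
  X=1: P(X=1) = 0.481, P(Y|X=1) = (124/481, 172/481, 5/13) → H(Y|X=1) = 1.5649
H(Y|X) = 0.519·1.2962 + 0.481·1.5649 = 1.4254 bits

H(X,Y) = -Σ_{x,y} P(x,y) log₂ P(x,y). Per-cell terms -P(x,y)·log₂P(x,y):
  X=0: 0.1952, 0.5182, 0.4504
  X=1: 0.3734, 0.4368, 0.4504
Sum of the 6 terms: H(X,Y) = 2.4244 bits

Chain rule check:
  H(X) + H(Y|X) = 0.9990 + 1.4254 = 2.4244 bits
  H(X,Y) = 2.4244 bits
✓ Chain rule verified.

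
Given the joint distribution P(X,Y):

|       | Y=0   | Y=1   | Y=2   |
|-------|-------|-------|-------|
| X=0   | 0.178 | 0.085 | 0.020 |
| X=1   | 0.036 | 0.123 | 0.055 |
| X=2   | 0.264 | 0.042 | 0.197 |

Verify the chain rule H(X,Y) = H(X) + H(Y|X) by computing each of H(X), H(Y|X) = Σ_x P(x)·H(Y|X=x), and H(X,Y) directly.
H(X) = 1.4900 bits, H(Y|X) = 1.3041 bits, H(X,Y) = 2.7941 bits

Marginal of X (row sums):
  P(X=0) = 0.178 + 0.085 + 0.020 = 0.283
  P(X=1) = 0.036 + 0.123 + 0.055 = 0.214
  P(X=2) = 0.264 + 0.042 + 0.197 = 0.503
H(X) = -[0.283·log₂(0.283) + 0.214·log₂(0.214) + 0.503·log₂(0.503)]
  = 0.51538 + 0.47600 + 0.49866 = 1.4900 bits

H(Y|X) = Σ_x P(x)·H(Y|X=x):
  X=0: P(X=0) = 0.283, P(Y|X=0) = (178/283, 85/283, 20/283) → H(Y|X=0) = 1.21209
  X=1: P(X=1) = 0.214, P(Y|X=1) = (18/107, 123/214, 55/214) → H(Y|X=1) = 1.39557
  X=2: P(X=2) = 0.503, P(Y|X=2) = (264/503, 42/503, 197/503) → H(Y|X=2) = 1.31688
H(Y|X) = 0.283·1.21209 + 0.214·1.39557 + 0.503·1.31688 = 1.3041 bits

H(X,Y) = -Σ_{x,y} P(x,y) log₂ P(x,y). Per-cell terms -P(x,y)·log₂P(x,y):
  X=0: 0.44323, 0.30229, 0.11288
  X=1: 0.17265, 0.37186, 0.23014
  X=2: 0.50725, 0.19209, 0.46172
Sum of the 9 terms: H(X,Y) = 2.7941 bits

Chain rule check:
  H(X) + H(Y|X) = 1.4900 + 1.3041 = 2.7941 bits
  H(X,Y) = 2.7941 bits
✓ Chain rule verified.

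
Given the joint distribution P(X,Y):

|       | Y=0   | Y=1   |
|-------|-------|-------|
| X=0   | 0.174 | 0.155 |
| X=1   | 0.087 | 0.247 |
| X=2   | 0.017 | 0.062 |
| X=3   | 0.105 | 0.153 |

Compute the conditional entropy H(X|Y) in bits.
1.8050 bits

H(X|Y) = H(X,Y) - H(Y)

H(X,Y) = -Σ_{x,y} P(x,y) log₂ P(x,y). Per-cell terms -P(x,y)·log₂P(x,y):
  X=0: 0.4390, 0.4169
  X=1: 0.3065, 0.4983
  X=2: 0.0999, 0.2487
  X=3: 0.3414, 0.4144
Sum of the 8 terms: H(X,Y) = 2.7651 bits

Marginal of Y (column sums):
  P(Y=0) = 0.174 + 0.087 + 0.017 + 0.105 = 0.383
  P(Y=1) = 0.155 + 0.247 + 0.062 + 0.153 = 0.617
H(Y) = -[0.383·log₂(0.383) + 0.617·log₂(0.617)]
  = 0.5303 + 0.4298 = 0.9601 bits

H(X|Y) = H(X,Y) - H(Y) = 2.7651 - 0.9601 = 1.8050 bits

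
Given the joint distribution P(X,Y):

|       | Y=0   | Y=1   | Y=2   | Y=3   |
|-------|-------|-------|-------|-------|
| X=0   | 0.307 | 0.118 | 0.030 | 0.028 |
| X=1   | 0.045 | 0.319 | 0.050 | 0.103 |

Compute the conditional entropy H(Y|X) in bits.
1.4649 bits

H(Y|X) = H(X,Y) - H(X)

H(X,Y) = -Σ_{x,y} P(x,y) log₂ P(x,y). Per-cell terms -P(x,y)·log₂P(x,y):
  X=0: 0.52303, 0.36381, 0.15177, 0.14444
  X=1: 0.20133, 0.52583, 0.21610, 0.33777
Sum of the 8 terms: H(X,Y) = 2.4641 bits

Marginal of X (row sums):
  P(X=0) = 0.307 + 0.118 + 0.030 + 0.028 = 0.483
  P(X=1) = 0.045 + 0.319 + 0.050 + 0.103 = 0.517
H(X) = -[0.483·log₂(0.483) + 0.517·log₂(0.517)]
  = 0.50710 + 0.49206 = 0.9992 bits

H(Y|X) = H(X,Y) - H(X) = 2.4641 - 0.9992 = 1.4649 bits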